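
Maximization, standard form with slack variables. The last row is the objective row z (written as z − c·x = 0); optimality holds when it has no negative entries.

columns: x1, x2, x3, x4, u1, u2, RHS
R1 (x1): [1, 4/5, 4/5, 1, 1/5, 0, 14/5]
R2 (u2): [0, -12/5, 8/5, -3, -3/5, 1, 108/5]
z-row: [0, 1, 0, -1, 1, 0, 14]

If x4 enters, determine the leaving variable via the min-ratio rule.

x1

Column x4 entries and ratios — x1: (14/5)/1 = 14/5; u2: -3 ≤ 0, skip.
Smallest ratio is 14/5 in the row of x1, so x1 leaves.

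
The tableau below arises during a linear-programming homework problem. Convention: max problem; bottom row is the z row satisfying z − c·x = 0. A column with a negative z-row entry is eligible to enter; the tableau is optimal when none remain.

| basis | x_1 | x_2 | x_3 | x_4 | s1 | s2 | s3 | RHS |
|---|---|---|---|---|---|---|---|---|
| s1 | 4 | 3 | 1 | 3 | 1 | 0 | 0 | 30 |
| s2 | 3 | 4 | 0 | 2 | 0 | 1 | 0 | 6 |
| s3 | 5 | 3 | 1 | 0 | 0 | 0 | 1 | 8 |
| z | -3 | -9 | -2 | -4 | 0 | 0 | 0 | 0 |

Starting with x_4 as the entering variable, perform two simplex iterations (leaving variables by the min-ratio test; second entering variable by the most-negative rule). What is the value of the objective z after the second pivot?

28

Ratio test on column x_4 — row 1: 30/3 = 10; row 2: 6/2 = 3; row 3: entry 0 ≤ 0. Minimum is 3 at row 2 (s2 leaves); pivot element 2.
Pivot on row 2; the z-row RHS becomes 0 − (-4)·3 = 12.
Next entering variable (most negative z-row entry -2): x_3.
Ratio test on column x_3 — row 1: 21/1 = 21; row 2: entry 0 ≤ 0; row 3: 8/1 = 8. Minimum is 8 at row 3 (s3 leaves); pivot element 1.
After the second pivot the z-row RHS is 12 − (-2)·8 = 28.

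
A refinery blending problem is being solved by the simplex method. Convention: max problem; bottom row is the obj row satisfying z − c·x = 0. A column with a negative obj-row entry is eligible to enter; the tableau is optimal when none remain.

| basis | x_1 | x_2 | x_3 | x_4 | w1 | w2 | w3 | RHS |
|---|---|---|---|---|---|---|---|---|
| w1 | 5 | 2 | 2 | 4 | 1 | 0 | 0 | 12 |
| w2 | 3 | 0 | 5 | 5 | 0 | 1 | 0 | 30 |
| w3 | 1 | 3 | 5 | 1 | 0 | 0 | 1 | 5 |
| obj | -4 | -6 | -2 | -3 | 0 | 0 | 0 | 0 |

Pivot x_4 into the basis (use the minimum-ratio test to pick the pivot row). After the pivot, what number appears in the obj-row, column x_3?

Ratio test on column x_4 — row 1: 12/4 = 3; row 2: 30/5 = 6; row 3: 5/1 = 5. Minimum is 3 at row 1 (w1 leaves); pivot element 4.
Divide row 1 by 4; eliminate column x_4 from the other rows.
obj-row update in column x_3: -2 − (-3)·(1/2) = -1/2.

-1/2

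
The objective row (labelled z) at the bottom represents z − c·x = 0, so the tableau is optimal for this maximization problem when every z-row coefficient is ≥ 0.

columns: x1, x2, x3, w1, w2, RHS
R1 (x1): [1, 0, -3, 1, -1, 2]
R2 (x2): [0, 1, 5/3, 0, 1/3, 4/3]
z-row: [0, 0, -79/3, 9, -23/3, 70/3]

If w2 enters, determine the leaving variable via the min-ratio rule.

Column w2 entries and ratios — x1: -1 ≤ 0, skip; x2: (4/3)/(1/3) = 4.
Smallest ratio is 4 in the row of x2, so x2 leaves.

x2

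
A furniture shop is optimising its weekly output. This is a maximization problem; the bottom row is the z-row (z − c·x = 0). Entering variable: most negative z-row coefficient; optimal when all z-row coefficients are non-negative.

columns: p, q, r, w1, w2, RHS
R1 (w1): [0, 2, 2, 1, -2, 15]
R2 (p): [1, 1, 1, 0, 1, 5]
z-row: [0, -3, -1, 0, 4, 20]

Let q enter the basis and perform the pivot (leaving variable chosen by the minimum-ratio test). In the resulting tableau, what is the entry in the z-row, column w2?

Ratio test on column q — row 1: 15/2 = 15/2; row 2: 5/1 = 5. Minimum is 5 at row 2 (p leaves); pivot element 1.
Divide row 2 by 1; eliminate column q from the other rows.
z-row update in column w2: 4 − (-3)·1 = 7.

7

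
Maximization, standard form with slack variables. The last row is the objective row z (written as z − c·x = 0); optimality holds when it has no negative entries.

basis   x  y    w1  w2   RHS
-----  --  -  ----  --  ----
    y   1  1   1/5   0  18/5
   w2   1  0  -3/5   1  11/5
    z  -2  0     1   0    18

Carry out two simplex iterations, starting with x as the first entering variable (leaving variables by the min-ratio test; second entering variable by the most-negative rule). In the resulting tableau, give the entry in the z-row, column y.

Ratio test on column x — row 1: (18/5)/1 = 18/5; row 2: (11/5)/1 = 11/5. Minimum is 11/5 at row 2 (w2 leaves); pivot element 1.
Divide row 2 by 1; eliminate column x from the other rows.
Second iteration: most negative z-row entry is -1/5 in column w1, so w1 enters.
Ratio test on column w1 — row 1: (7/5)/(4/5) = 7/4; row 2: entry -3/5 ≤ 0. Minimum is 7/4 at row 1 (y leaves); pivot element 4/5.
Divide row 1 by 4/5; eliminate column w1 from the other rows.
After both pivots, the entry at the z-row, column y is 1/4.

1/4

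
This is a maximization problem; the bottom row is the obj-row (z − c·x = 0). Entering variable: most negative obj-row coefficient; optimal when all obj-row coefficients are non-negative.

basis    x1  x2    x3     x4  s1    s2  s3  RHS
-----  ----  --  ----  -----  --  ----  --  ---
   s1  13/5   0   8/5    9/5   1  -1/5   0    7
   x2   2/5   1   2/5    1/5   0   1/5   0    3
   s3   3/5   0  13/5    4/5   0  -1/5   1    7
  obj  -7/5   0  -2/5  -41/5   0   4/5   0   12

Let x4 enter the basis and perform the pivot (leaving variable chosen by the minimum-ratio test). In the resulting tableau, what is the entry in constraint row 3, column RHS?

Ratio test on column x4 — row 1: 7/(9/5) = 35/9; row 2: 3/(1/5) = 15; row 3: 7/(4/5) = 35/4. Minimum is 35/9 at row 1 (s1 leaves); pivot element 9/5.
Divide row 1 by 9/5; eliminate column x4 from the other rows.
Row 3 update in column RHS: 7 − (4/5)·(35/9) = 35/9.

35/9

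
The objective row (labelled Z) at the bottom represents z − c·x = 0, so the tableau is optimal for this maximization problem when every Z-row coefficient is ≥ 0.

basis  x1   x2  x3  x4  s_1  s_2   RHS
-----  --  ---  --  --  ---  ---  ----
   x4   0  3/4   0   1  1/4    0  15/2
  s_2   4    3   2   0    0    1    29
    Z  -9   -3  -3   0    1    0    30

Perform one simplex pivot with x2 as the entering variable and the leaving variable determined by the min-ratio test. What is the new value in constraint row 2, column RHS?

29/3

Ratio test on column x2 — row 1: (15/2)/(3/4) = 10; row 2: 29/3 = 29/3. Minimum is 29/3 at row 2 (s_2 leaves); pivot element 3.
Divide row 2 by 3; eliminate column x2 from the other rows.
In the new row 2, the RHS entry is the old entry divided by the pivot: 29/3 = 29/3.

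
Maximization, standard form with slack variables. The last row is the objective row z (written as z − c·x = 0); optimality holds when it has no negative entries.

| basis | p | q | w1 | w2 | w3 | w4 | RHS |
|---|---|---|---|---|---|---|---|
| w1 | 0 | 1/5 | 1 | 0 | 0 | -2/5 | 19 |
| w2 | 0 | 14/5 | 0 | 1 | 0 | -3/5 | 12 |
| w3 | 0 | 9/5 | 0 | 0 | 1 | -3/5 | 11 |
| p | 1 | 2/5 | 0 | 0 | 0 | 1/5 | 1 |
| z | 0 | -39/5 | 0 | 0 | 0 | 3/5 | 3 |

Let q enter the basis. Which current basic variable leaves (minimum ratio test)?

Column q entries and ratios — w1: 19/(1/5) = 95; w2: 12/(14/5) = 30/7; w3: 11/(9/5) = 55/9; p: 1/(2/5) = 5/2.
Smallest ratio is 5/2 in the row of p, so p leaves.

p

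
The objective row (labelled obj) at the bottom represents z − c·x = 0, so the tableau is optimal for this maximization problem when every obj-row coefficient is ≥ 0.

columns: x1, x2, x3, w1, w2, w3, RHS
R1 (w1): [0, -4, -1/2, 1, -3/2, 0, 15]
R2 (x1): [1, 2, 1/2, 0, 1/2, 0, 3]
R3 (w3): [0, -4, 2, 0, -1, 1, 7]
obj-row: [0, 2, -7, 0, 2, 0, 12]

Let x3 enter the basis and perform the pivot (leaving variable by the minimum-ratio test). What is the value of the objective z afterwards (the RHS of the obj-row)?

Ratio test on column x3 — row 1: entry -1/2 ≤ 0; row 2: 3/(1/2) = 6; row 3: 7/2 = 7/2. Minimum is 7/2 at row 3 (w3 leaves); pivot element 2.
Pivot on row 3; the obj-row RHS becomes 12 − (-7)·(7/2) = 73/2.

73/2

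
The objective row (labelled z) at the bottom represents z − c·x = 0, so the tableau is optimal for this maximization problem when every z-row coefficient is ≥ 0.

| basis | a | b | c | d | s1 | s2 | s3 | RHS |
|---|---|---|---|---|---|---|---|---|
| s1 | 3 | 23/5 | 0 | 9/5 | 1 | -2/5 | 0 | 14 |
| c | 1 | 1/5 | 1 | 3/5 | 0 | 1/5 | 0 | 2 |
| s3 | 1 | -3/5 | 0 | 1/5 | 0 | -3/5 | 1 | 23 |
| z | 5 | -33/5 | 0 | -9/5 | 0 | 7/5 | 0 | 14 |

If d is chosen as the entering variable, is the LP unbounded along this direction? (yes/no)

Column d has positive entries in row(s) 1, 2, 3, so the ratio test bounds it — not unbounded.

no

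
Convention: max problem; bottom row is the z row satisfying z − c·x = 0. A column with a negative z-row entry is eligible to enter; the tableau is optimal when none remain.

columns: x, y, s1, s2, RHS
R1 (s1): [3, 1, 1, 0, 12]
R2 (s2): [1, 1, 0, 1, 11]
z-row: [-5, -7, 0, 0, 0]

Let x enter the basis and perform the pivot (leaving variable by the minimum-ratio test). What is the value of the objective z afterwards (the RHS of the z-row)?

Ratio test on column x — row 1: 12/3 = 4; row 2: 11/1 = 11. Minimum is 4 at row 1 (s1 leaves); pivot element 3.
Pivot on row 1; the z-row RHS becomes 0 − (-5)·4 = 20.

20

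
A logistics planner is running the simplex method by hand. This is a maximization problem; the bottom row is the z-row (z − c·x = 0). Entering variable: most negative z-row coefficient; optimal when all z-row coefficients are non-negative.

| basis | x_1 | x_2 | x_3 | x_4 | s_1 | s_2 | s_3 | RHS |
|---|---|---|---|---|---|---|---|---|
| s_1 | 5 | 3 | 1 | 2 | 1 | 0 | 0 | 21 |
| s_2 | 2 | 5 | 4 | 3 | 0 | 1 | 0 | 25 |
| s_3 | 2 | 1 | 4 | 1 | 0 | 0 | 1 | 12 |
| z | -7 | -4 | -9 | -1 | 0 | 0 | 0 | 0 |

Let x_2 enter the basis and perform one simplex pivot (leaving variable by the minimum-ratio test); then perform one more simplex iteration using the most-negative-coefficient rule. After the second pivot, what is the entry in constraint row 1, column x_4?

3/8

Ratio test on column x_2 — row 1: 21/3 = 7; row 2: 25/5 = 5; row 3: 12/1 = 12. Minimum is 5 at row 2 (s_2 leaves); pivot element 5.
Divide row 2 by 5; eliminate column x_2 from the other rows.
Second iteration: most negative z-row entry is -29/5 in column x_3, so x_3 enters.
Ratio test on column x_3 — row 1: entry -7/5 ≤ 0; row 2: 5/(4/5) = 25/4; row 3: 7/(16/5) = 35/16. Minimum is 35/16 at row 3 (s_3 leaves); pivot element 16/5.
Divide row 3 by 16/5; eliminate column x_3 from the other rows.
After both pivots, the entry at constraint row 1, column x_4 is 3/8.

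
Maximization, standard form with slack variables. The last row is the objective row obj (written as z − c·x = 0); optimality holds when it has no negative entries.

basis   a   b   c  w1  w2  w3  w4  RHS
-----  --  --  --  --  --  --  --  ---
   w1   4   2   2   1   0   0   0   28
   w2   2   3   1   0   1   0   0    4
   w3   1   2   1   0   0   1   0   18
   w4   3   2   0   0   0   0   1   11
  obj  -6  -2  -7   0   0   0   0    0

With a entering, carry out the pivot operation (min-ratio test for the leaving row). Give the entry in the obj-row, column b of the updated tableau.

7

Ratio test on column a — row 1: 28/4 = 7; row 2: 4/2 = 2; row 3: 18/1 = 18; row 4: 11/3 = 11/3. Minimum is 2 at row 2 (w2 leaves); pivot element 2.
Divide row 2 by 2; eliminate column a from the other rows.
obj-row update in column b: -2 − (-6)·(3/2) = 7.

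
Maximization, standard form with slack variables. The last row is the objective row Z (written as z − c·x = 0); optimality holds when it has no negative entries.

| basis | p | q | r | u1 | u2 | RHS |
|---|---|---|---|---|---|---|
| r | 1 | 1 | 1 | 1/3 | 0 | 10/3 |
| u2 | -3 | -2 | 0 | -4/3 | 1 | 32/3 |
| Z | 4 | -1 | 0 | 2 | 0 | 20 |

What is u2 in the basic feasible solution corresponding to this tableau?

u2 is basic (row 2); its value is the RHS of that row, 32/3.

32/3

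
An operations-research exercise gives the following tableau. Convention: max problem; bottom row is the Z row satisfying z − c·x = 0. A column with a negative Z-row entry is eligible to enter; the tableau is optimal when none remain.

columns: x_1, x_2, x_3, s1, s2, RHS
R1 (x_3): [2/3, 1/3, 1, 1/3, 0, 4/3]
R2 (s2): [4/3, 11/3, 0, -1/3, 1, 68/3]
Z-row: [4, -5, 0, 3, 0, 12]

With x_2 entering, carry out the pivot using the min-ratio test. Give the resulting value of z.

Ratio test on column x_2 — row 1: (4/3)/(1/3) = 4; row 2: (68/3)/(11/3) = 68/11. Minimum is 4 at row 1 (x_3 leaves); pivot element 1/3.
Pivot on row 1; the Z-row RHS becomes 12 − (-5)·4 = 32.

32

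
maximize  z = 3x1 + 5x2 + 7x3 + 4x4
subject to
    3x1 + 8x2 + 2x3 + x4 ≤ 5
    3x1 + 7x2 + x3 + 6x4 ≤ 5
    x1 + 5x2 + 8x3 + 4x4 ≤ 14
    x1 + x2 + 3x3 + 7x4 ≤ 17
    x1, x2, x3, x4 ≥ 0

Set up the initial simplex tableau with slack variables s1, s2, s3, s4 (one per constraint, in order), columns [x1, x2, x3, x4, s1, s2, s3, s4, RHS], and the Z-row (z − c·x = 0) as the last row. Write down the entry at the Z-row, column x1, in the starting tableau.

The Z-row carries the negated objective coefficients: the x1 entry is -3.

-3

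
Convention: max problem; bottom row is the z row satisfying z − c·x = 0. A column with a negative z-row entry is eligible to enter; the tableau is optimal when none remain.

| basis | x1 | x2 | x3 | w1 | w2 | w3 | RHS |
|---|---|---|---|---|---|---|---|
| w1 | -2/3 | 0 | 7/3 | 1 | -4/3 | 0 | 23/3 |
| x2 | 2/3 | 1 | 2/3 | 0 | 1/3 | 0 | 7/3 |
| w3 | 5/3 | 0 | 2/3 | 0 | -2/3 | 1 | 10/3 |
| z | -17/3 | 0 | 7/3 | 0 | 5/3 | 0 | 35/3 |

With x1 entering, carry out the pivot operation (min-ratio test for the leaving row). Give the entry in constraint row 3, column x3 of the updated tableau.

2/5

Ratio test on column x1 — row 1: entry -2/3 ≤ 0; row 2: (7/3)/(2/3) = 7/2; row 3: (10/3)/(5/3) = 2. Minimum is 2 at row 3 (w3 leaves); pivot element 5/3.
Divide row 3 by 5/3; eliminate column x1 from the other rows.
In the new row 3, the x3 entry is the old entry divided by the pivot: (2/3)/(5/3) = 2/5.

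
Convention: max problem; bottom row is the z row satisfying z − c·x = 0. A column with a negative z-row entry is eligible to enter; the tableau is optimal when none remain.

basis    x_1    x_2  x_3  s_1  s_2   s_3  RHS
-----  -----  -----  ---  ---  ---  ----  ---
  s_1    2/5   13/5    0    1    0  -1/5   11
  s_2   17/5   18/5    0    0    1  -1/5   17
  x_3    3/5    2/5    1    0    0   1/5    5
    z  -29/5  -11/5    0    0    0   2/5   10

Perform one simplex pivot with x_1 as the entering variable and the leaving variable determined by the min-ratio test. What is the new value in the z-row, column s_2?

Ratio test on column x_1 — row 1: 11/(2/5) = 55/2; row 2: 17/(17/5) = 5; row 3: 5/(3/5) = 25/3. Minimum is 5 at row 2 (s_2 leaves); pivot element 17/5.
Divide row 2 by 17/5; eliminate column x_1 from the other rows.
z-row update in column s_2: 0 − (-29/5)·(5/17) = 29/17.

29/17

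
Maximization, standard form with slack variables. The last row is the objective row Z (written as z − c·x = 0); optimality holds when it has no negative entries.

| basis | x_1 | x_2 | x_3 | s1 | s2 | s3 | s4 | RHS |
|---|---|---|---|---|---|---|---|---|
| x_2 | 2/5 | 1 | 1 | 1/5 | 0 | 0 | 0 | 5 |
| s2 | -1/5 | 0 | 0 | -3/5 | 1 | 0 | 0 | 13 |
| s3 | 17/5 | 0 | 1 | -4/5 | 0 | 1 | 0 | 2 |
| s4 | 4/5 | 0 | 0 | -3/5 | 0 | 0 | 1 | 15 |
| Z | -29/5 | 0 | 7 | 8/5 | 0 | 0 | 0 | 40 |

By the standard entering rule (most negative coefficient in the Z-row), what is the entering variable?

Negative Z-row entries: x_1: -29/5.
The most negative is -29/5 in column x_1, so x_1 enters.

x_1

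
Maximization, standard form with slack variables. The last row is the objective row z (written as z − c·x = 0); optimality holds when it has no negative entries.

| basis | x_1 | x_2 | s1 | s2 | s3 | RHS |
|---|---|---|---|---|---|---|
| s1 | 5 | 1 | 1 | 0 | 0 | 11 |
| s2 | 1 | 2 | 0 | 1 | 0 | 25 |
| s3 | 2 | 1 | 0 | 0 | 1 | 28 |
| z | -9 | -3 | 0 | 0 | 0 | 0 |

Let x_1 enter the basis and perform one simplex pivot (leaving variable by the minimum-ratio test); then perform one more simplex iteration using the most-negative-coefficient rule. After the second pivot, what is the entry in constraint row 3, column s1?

Ratio test on column x_1 — row 1: 11/5 = 11/5; row 2: 25/1 = 25; row 3: 28/2 = 14. Minimum is 11/5 at row 1 (s1 leaves); pivot element 5.
Divide row 1 by 5; eliminate column x_1 from the other rows.
Second iteration: most negative z-row entry is -6/5 in column x_2, so x_2 enters.
Ratio test on column x_2 — row 1: (11/5)/(1/5) = 11; row 2: (114/5)/(9/5) = 38/3; row 3: (118/5)/(3/5) = 118/3. Minimum is 11 at row 1 (x_1 leaves); pivot element 1/5.
Divide row 1 by 1/5; eliminate column x_2 from the other rows.
After both pivots, the entry at constraint row 3, column s1 is -1.

-1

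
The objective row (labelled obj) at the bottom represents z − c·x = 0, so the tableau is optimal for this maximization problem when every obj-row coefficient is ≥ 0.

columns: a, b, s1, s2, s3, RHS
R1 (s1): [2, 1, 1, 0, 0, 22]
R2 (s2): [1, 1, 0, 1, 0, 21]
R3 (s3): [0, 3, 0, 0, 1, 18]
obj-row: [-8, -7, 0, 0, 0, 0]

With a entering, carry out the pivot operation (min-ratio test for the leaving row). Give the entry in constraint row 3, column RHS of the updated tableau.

Ratio test on column a — row 1: 22/2 = 11; row 2: 21/1 = 21; row 3: entry 0 ≤ 0. Minimum is 11 at row 1 (s1 leaves); pivot element 2.
Divide row 1 by 2; eliminate column a from the other rows.
Row 3 update in column RHS: 18 − 0·11 = 18.

18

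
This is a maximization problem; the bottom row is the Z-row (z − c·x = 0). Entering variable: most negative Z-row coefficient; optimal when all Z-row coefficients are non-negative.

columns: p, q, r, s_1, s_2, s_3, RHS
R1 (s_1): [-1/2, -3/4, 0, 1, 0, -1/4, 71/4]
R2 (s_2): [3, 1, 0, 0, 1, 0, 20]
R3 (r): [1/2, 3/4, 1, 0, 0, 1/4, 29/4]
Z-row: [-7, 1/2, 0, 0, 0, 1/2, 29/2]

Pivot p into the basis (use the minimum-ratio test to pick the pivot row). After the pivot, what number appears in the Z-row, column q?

17/6

Ratio test on column p — row 1: entry -1/2 ≤ 0; row 2: 20/3 = 20/3; row 3: (29/4)/(1/2) = 29/2. Minimum is 20/3 at row 2 (s_2 leaves); pivot element 3.
Divide row 2 by 3; eliminate column p from the other rows.
Z-row update in column q: 1/2 − (-7)·(1/3) = 17/6.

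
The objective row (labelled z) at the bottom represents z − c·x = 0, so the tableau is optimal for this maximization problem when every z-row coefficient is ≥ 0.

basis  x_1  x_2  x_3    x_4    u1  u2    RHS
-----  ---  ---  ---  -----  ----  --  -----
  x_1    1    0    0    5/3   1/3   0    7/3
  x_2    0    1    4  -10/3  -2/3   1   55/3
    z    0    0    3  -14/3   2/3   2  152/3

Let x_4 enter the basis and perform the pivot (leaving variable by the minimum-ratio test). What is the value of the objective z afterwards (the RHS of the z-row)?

Ratio test on column x_4 — row 1: (7/3)/(5/3) = 7/5; row 2: entry -10/3 ≤ 0. Minimum is 7/5 at row 1 (x_1 leaves); pivot element 5/3.
Pivot on row 1; the z-row RHS becomes 152/3 − (-14/3)·(7/5) = 286/5.

286/5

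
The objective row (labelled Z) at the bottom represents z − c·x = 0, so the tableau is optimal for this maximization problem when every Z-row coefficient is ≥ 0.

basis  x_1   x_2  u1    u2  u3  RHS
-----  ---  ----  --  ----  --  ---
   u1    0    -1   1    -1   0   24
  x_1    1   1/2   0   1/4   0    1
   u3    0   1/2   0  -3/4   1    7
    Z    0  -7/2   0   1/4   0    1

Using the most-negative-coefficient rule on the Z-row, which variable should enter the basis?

x_2

Negative Z-row entries: x_2: -7/2.
The most negative is -7/2 in column x_2, so x_2 enters.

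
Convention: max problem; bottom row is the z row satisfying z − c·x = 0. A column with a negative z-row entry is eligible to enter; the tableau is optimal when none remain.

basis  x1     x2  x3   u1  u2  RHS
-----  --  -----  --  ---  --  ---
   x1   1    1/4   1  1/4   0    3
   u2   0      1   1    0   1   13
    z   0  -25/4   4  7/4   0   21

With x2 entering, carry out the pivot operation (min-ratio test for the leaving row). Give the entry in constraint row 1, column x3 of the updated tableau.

4

Ratio test on column x2 — row 1: 3/(1/4) = 12; row 2: 13/1 = 13. Minimum is 12 at row 1 (x1 leaves); pivot element 1/4.
Divide row 1 by 1/4; eliminate column x2 from the other rows.
In the new row 1, the x3 entry is the old entry divided by the pivot: 1/(1/4) = 4.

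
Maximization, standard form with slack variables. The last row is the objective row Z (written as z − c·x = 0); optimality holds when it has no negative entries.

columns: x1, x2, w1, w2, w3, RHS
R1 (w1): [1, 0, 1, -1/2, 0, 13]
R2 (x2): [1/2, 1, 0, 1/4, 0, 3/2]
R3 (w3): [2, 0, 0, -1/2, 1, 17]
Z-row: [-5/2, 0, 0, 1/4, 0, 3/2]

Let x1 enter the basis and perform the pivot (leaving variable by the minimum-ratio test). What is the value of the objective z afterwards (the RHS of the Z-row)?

Ratio test on column x1 — row 1: 13/1 = 13; row 2: (3/2)/(1/2) = 3; row 3: 17/2 = 17/2. Minimum is 3 at row 2 (x2 leaves); pivot element 1/2.
Pivot on row 2; the Z-row RHS becomes 3/2 − (-5/2)·3 = 9.

9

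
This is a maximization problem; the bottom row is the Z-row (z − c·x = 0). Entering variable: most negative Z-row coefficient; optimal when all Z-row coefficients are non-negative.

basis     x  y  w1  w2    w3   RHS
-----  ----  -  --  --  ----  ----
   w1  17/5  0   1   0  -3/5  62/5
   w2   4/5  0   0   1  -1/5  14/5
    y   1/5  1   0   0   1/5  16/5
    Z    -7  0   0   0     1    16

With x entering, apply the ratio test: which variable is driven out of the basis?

Column x entries and ratios — w1: (62/5)/(17/5) = 62/17; w2: (14/5)/(4/5) = 7/2; y: (16/5)/(1/5) = 16.
Smallest ratio is 7/2 in the row of w2, so w2 leaves.

w2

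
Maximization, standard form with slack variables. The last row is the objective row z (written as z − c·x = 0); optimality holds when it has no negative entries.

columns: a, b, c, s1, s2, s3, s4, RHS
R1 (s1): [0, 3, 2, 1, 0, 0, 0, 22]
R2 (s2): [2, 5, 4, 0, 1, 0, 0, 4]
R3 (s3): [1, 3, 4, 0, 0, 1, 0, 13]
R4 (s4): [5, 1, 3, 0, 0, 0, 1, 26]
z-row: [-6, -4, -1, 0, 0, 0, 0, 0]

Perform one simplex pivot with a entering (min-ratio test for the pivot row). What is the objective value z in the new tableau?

Ratio test on column a — row 1: entry 0 ≤ 0; row 2: 4/2 = 2; row 3: 13/1 = 13; row 4: 26/5 = 26/5. Minimum is 2 at row 2 (s2 leaves); pivot element 2.
Pivot on row 2; the z-row RHS becomes 0 − (-6)·2 = 12.

12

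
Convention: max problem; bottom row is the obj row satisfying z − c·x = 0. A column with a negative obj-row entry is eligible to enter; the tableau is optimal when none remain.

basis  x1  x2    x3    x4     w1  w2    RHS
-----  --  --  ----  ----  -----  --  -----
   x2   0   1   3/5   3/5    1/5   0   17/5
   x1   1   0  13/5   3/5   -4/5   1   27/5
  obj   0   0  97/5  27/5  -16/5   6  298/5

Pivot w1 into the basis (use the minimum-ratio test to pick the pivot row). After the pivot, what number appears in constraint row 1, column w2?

0

Ratio test on column w1 — row 1: (17/5)/(1/5) = 17; row 2: entry -4/5 ≤ 0. Minimum is 17 at row 1 (x2 leaves); pivot element 1/5.
Divide row 1 by 1/5; eliminate column w1 from the other rows.
In the new row 1, the w2 entry is the old entry divided by the pivot: 0/(1/5) = 0.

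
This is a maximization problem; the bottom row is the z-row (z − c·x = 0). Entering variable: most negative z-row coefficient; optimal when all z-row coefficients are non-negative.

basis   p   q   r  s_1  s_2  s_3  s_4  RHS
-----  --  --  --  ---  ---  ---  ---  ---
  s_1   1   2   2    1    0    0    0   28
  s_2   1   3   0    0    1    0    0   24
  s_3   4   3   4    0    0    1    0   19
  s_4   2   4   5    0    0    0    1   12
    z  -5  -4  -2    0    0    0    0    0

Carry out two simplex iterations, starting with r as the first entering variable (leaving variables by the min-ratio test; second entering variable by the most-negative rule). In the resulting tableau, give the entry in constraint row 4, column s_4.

1/3

Ratio test on column r — row 1: 28/2 = 14; row 2: entry 0 ≤ 0; row 3: 19/4 = 19/4; row 4: 12/5 = 12/5. Minimum is 12/5 at row 4 (s_4 leaves); pivot element 5.
Divide row 4 by 5; eliminate column r from the other rows.
Second iteration: most negative z-row entry is -21/5 in column p, so p enters.
Ratio test on column p — row 1: (116/5)/(1/5) = 116; row 2: 24/1 = 24; row 3: (47/5)/(12/5) = 47/12; row 4: (12/5)/(2/5) = 6. Minimum is 47/12 at row 3 (s_3 leaves); pivot element 12/5.
Divide row 3 by 12/5; eliminate column p from the other rows.
After both pivots, the entry at constraint row 4, column s_4 is 1/3.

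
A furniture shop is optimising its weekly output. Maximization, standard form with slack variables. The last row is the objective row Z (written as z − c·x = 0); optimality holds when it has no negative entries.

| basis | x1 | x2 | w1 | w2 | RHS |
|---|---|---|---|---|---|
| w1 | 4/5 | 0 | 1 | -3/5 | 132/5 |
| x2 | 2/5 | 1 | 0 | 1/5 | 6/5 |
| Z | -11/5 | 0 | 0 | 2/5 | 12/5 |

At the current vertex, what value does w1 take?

w1 is basic (row 1); its value is the RHS of that row, 132/5.

132/5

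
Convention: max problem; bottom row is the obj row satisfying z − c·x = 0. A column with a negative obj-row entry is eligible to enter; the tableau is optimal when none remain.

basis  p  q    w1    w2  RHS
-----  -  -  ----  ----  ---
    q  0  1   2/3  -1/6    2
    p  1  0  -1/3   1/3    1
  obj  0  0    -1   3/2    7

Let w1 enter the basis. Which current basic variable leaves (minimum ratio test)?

q

Column w1 entries and ratios — q: 2/(2/3) = 3; p: -1/3 ≤ 0, skip.
Smallest ratio is 3 in the row of q, so q leaves.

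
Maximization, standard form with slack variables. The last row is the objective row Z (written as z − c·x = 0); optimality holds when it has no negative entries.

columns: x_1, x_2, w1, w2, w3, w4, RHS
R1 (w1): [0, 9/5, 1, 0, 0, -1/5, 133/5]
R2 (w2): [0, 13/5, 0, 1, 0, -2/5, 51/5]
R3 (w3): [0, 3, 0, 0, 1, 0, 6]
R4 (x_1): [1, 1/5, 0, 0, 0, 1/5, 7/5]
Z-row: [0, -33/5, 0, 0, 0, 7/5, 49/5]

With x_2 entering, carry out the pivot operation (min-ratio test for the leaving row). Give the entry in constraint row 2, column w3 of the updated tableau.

Ratio test on column x_2 — row 1: (133/5)/(9/5) = 133/9; row 2: (51/5)/(13/5) = 51/13; row 3: 6/3 = 2; row 4: (7/5)/(1/5) = 7. Minimum is 2 at row 3 (w3 leaves); pivot element 3.
Divide row 3 by 3; eliminate column x_2 from the other rows.
Row 2 update in column w3: 0 − (13/5)·(1/3) = -13/15.

-13/15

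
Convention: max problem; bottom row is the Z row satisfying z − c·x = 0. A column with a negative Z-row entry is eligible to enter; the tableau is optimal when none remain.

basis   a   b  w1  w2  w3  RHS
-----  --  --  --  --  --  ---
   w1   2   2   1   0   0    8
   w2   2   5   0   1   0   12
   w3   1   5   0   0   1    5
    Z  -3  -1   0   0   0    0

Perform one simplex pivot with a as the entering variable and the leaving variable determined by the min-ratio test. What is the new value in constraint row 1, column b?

Ratio test on column a — row 1: 8/2 = 4; row 2: 12/2 = 6; row 3: 5/1 = 5. Minimum is 4 at row 1 (w1 leaves); pivot element 2.
Divide row 1 by 2; eliminate column a from the other rows.
In the new row 1, the b entry is the old entry divided by the pivot: 2/2 = 1.

1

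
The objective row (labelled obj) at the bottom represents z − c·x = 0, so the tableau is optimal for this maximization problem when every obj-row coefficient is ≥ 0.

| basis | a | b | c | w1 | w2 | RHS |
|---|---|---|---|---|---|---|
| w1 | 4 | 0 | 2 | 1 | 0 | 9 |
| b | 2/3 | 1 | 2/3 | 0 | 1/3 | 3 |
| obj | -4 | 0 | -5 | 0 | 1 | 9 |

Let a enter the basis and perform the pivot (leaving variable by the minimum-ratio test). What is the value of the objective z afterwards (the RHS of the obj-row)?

18

Ratio test on column a — row 1: 9/4 = 9/4; row 2: 3/(2/3) = 9/2. Minimum is 9/4 at row 1 (w1 leaves); pivot element 4.
Pivot on row 1; the obj-row RHS becomes 9 − (-4)·(9/4) = 18.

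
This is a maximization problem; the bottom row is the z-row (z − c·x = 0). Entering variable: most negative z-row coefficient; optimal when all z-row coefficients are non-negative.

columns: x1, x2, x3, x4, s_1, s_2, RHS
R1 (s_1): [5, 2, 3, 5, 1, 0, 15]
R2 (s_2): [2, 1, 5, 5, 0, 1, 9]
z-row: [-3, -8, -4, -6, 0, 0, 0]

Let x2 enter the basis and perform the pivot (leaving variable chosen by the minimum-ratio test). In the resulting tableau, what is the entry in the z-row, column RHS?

Ratio test on column x2 — row 1: 15/2 = 15/2; row 2: 9/1 = 9. Minimum is 15/2 at row 1 (s_1 leaves); pivot element 2.
Divide row 1 by 2; eliminate column x2 from the other rows.
z-row update in column RHS: 0 − (-8)·(15/2) = 60.

60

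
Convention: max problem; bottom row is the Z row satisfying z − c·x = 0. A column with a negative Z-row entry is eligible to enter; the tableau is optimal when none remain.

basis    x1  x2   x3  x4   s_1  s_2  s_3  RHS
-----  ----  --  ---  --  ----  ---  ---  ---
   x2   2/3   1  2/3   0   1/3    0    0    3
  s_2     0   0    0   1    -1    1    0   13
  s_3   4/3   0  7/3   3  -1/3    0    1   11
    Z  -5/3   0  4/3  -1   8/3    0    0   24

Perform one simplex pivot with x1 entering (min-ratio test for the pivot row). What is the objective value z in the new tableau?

63/2

Ratio test on column x1 — row 1: 3/(2/3) = 9/2; row 2: entry 0 ≤ 0; row 3: 11/(4/3) = 33/4. Minimum is 9/2 at row 1 (x2 leaves); pivot element 2/3.
Pivot on row 1; the Z-row RHS becomes 24 − (-5/3)·(9/2) = 63/2.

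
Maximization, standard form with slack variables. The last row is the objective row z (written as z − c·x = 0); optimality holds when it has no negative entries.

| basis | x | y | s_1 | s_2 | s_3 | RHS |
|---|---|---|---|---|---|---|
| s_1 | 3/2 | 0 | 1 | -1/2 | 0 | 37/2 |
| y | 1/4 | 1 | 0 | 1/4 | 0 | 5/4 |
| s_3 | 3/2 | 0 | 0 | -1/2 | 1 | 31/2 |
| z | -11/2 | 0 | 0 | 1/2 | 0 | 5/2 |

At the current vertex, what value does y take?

5/4

y is basic (row 2); its value is the RHS of that row, 5/4.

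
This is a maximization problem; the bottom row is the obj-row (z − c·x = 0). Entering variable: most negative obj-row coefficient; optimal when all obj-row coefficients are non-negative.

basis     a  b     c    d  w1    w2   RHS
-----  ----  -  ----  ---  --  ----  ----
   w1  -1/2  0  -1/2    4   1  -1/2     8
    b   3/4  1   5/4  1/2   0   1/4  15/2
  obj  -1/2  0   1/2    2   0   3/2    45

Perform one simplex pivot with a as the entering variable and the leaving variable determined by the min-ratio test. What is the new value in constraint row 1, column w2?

Ratio test on column a — row 1: entry -1/2 ≤ 0; row 2: (15/2)/(3/4) = 10. Minimum is 10 at row 2 (b leaves); pivot element 3/4.
Divide row 2 by 3/4; eliminate column a from the other rows.
Row 1 update in column w2: -1/2 − (-1/2)·(1/3) = -1/3.

-1/3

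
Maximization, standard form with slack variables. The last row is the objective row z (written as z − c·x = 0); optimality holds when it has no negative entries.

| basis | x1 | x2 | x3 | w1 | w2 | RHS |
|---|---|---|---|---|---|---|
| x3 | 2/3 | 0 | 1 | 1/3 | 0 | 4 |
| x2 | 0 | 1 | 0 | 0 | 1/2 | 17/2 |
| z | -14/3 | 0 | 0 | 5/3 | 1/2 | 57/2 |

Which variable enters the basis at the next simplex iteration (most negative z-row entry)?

x1

Negative z-row entries: x1: -14/3.
The most negative is -14/3 in column x1, so x1 enters.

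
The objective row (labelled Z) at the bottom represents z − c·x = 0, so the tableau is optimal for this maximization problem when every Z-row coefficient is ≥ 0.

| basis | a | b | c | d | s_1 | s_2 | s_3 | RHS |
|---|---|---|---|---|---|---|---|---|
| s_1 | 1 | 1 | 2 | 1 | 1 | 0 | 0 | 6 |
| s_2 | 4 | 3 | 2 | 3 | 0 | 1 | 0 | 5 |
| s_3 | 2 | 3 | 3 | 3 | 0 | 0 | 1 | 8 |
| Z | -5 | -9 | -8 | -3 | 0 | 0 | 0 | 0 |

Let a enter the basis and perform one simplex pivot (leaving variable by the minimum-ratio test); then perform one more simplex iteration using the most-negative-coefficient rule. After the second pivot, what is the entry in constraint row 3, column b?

Ratio test on column a — row 1: 6/1 = 6; row 2: 5/4 = 5/4; row 3: 8/2 = 4. Minimum is 5/4 at row 2 (s_2 leaves); pivot element 4.
Divide row 2 by 4; eliminate column a from the other rows.
Second iteration: most negative Z-row entry is -11/2 in column c, so c enters.
Ratio test on column c — row 1: (19/4)/(3/2) = 19/6; row 2: (5/4)/(1/2) = 5/2; row 3: (11/2)/2 = 11/4. Minimum is 5/2 at row 2 (a leaves); pivot element 1/2.
Divide row 2 by 1/2; eliminate column c from the other rows.
After both pivots, the entry at constraint row 3, column b is -3/2.

-3/2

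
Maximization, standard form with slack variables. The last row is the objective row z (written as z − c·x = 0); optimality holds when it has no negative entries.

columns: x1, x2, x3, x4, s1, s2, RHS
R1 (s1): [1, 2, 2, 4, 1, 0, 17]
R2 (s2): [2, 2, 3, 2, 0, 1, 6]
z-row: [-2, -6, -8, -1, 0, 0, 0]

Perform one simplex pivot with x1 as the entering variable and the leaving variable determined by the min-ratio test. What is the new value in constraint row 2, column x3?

Ratio test on column x1 — row 1: 17/1 = 17; row 2: 6/2 = 3. Minimum is 3 at row 2 (s2 leaves); pivot element 2.
Divide row 2 by 2; eliminate column x1 from the other rows.
In the new row 2, the x3 entry is the old entry divided by the pivot: 3/2 = 3/2.

3/2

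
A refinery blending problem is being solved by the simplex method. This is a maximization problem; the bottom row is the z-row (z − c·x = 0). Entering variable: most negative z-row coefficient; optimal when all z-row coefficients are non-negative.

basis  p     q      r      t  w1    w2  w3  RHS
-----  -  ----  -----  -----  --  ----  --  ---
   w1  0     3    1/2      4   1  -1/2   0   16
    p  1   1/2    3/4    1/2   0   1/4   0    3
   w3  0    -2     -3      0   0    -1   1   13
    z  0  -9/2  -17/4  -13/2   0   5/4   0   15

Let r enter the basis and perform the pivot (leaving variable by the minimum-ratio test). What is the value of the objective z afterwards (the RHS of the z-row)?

32

Ratio test on column r — row 1: 16/(1/2) = 32; row 2: 3/(3/4) = 4; row 3: entry -3 ≤ 0. Minimum is 4 at row 2 (p leaves); pivot element 3/4.
Pivot on row 2; the z-row RHS becomes 15 − (-17/4)·4 = 32.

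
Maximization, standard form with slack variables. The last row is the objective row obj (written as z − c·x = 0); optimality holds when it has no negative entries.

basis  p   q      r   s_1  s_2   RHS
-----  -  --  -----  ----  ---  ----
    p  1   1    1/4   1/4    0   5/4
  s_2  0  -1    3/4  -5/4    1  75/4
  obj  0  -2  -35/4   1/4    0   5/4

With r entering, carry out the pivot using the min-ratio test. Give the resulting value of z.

45

Ratio test on column r — row 1: (5/4)/(1/4) = 5; row 2: (75/4)/(3/4) = 25. Minimum is 5 at row 1 (p leaves); pivot element 1/4.
Pivot on row 1; the obj-row RHS becomes 5/4 − (-35/4)·5 = 45.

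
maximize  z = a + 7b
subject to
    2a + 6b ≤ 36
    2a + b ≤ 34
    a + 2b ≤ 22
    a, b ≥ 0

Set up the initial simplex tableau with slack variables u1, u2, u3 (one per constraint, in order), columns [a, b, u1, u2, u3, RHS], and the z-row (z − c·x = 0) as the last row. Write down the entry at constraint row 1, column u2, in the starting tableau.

0

Slack u2 belongs to constraint 2; its column is the unit vector e_2, so the entry in row 1 is 0.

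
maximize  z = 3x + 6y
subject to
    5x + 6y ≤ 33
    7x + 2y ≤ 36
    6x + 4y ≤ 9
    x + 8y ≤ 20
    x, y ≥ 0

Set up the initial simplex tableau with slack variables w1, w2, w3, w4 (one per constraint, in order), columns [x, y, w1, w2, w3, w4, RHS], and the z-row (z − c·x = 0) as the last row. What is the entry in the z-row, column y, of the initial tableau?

-6

The z-row carries the negated objective coefficients: the y entry is -6.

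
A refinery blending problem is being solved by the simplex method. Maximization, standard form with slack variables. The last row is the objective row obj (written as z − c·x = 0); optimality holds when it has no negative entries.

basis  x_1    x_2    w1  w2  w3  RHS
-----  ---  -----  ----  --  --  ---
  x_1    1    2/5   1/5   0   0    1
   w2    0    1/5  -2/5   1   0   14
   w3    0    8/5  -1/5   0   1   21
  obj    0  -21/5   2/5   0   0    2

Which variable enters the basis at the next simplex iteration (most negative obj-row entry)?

Negative obj-row entries: x_2: -21/5.
The most negative is -21/5 in column x_2, so x_2 enters.

x_2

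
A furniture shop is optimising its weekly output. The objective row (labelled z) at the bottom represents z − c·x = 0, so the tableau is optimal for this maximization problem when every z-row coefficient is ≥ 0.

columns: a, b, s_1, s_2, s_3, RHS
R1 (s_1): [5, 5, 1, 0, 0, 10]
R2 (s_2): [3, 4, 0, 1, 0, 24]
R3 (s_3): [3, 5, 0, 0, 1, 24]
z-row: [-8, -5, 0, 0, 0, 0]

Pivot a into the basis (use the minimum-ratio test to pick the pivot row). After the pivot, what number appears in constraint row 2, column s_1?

Ratio test on column a — row 1: 10/5 = 2; row 2: 24/3 = 8; row 3: 24/3 = 8. Minimum is 2 at row 1 (s_1 leaves); pivot element 5.
Divide row 1 by 5; eliminate column a from the other rows.
Row 2 update in column s_1: 0 − 3·(1/5) = -3/5.

-3/5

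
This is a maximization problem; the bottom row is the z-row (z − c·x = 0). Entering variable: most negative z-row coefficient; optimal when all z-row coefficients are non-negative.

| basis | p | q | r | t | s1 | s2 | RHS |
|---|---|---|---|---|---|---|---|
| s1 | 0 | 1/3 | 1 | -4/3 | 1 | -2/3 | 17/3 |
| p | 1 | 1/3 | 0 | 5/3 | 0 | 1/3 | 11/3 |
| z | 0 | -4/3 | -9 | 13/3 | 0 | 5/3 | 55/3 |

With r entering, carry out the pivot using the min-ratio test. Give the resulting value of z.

208/3

Ratio test on column r — row 1: (17/3)/1 = 17/3; row 2: entry 0 ≤ 0. Minimum is 17/3 at row 1 (s1 leaves); pivot element 1.
Pivot on row 1; the z-row RHS becomes 55/3 − (-9)·(17/3) = 208/3.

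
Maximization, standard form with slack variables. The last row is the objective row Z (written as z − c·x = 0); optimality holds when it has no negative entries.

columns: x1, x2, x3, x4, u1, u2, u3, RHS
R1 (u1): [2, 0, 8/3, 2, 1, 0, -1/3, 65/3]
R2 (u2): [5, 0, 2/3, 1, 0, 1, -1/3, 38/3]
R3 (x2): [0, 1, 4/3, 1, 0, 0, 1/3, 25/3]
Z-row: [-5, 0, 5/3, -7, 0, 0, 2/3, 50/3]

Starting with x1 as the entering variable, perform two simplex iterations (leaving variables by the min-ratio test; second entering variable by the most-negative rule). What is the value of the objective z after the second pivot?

Ratio test on column x1 — row 1: (65/3)/2 = 65/6; row 2: (38/3)/5 = 38/15; row 3: entry 0 ≤ 0. Minimum is 38/15 at row 2 (u2 leaves); pivot element 5.
Pivot on row 2; the Z-row RHS becomes 50/3 − (-5)·(38/15) = 88/3.
Next entering variable (most negative Z-row entry -6): x4.
Ratio test on column x4 — row 1: (83/5)/(8/5) = 83/8; row 2: (38/15)/(1/5) = 38/3; row 3: (25/3)/1 = 25/3. Minimum is 25/3 at row 3 (x2 leaves); pivot element 1.
After the second pivot the Z-row RHS is 88/3 − (-6)·(25/3) = 238/3.

238/3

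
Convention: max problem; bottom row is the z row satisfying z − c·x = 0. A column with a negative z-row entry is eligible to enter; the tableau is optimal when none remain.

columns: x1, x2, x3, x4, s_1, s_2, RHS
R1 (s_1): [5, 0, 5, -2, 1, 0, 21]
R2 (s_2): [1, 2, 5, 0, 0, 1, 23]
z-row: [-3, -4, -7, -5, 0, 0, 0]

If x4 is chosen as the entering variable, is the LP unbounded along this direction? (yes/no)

Every constraint-row entry in column x4 is ≤ 0, so increasing x4 is unbounded.

yes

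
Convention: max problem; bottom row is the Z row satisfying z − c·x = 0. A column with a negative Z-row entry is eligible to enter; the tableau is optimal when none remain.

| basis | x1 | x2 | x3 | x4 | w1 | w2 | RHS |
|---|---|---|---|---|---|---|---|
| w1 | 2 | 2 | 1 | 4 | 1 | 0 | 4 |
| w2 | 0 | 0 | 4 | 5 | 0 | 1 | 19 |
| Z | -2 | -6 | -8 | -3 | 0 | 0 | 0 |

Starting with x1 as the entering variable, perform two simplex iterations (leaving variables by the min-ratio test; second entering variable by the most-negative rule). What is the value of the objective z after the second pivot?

Ratio test on column x1 — row 1: 4/2 = 2; row 2: entry 0 ≤ 0. Minimum is 2 at row 1 (w1 leaves); pivot element 2.
Pivot on row 1; the Z-row RHS becomes 0 − (-2)·2 = 4.
Next entering variable (most negative Z-row entry -7): x3.
Ratio test on column x3 — row 1: 2/(1/2) = 4; row 2: 19/4 = 19/4. Minimum is 4 at row 1 (x1 leaves); pivot element 1/2.
After the second pivot the Z-row RHS is 4 − (-7)·4 = 32.

32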